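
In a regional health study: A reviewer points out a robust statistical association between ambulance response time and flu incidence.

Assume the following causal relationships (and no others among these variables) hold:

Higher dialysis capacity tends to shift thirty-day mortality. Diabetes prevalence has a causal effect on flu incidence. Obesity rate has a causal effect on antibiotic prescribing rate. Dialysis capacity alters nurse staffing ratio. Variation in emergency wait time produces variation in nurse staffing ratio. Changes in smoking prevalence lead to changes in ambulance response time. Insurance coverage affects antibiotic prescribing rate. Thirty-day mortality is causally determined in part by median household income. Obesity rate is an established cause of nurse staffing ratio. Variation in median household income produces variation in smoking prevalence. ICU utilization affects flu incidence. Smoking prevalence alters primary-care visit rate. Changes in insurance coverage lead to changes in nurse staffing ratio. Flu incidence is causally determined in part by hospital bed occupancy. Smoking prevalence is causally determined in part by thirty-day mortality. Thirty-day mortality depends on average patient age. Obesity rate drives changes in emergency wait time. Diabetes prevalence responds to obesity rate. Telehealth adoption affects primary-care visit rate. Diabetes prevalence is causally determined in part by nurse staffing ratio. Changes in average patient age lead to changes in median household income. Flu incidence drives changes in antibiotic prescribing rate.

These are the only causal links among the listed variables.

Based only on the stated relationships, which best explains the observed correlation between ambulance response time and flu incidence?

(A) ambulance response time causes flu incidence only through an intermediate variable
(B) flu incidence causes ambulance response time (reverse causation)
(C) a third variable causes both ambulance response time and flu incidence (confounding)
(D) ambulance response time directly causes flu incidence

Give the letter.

Dialysis capacity causes ambulance response time (dialysis capacity → thirty-day mortality → smoking prevalence → ambulance response time) and flu incidence (dialysis capacity → nurse staffing ratio → diabetes prevalence → flu incidence) — a common cause creating the correlation.
There is no stated path from ambulance response time to flu incidence or from flu incidence to ambulance response time, so neither direct nor reverse causation applies.

C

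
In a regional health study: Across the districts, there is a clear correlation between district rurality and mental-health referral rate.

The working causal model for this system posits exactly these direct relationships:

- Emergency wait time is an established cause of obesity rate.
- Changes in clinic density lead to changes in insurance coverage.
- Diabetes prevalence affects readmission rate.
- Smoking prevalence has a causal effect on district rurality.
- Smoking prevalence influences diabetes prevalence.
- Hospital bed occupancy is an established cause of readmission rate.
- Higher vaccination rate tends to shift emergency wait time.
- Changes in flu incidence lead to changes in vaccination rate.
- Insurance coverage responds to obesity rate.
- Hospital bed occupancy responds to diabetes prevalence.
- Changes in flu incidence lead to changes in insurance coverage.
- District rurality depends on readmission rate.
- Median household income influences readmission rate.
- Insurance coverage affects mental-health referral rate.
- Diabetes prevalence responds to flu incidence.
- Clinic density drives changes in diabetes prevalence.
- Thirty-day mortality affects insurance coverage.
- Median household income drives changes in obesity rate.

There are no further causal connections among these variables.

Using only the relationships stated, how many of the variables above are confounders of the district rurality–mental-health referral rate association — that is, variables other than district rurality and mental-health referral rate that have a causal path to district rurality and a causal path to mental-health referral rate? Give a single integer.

The common causes are: clinic density (to district rurality via clinic density → diabetes prevalence → readmission rate → district rurality; to mental-health referral rate via clinic density → insurance coverage → mental-health referral rate); flu incidence (to district rurality via flu incidence → diabetes prevalence → readmission rate → district rurality; to mental-health referral rate via flu incidence → insurance coverage → mental-health referral rate); median household income (to district rurality via median household income → readmission rate → district rurality; to mental-health referral rate via median household income → obesity rate → insurance coverage → mental-health referral rate).
Every other variable lacks a causal path to at least one of district rurality and mental-health referral rate.

3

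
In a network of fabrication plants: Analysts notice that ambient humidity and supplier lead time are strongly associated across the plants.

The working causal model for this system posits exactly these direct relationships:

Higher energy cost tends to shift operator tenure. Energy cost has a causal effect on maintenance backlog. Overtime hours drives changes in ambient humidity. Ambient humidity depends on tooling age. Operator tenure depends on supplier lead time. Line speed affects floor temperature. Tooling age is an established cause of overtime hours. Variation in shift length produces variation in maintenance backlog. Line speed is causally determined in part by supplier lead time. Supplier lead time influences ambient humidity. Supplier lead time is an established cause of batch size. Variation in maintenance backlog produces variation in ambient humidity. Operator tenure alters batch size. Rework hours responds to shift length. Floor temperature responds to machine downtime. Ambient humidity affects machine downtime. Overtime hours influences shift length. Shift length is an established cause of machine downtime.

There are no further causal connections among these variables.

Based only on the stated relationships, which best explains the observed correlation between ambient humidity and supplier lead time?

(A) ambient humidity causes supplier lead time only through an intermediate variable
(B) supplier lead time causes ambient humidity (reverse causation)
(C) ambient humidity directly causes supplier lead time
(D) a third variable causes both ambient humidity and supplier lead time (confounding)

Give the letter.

The stated link runs supplier lead time → ambient humidity; ambient humidity has no causal path to supplier lead time. No variable causes both, so confounding is ruled out. The correlation reflects reverse causation.

B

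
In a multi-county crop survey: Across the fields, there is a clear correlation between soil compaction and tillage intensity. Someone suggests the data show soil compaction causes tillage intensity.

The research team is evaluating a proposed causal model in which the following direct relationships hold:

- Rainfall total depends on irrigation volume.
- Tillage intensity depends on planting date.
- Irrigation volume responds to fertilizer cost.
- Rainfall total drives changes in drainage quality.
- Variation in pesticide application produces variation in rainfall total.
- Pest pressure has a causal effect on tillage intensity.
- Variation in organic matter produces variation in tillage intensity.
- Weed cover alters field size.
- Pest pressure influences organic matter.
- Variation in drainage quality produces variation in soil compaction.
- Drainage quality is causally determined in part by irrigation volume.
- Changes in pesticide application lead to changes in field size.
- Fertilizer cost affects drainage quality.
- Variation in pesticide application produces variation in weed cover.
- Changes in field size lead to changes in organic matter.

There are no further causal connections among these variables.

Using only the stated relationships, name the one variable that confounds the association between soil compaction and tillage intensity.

pesticide application

Pesticide application has a causal path to soil compaction (pesticide application → rainfall total → drainage quality → soil compaction) and a separate causal path to tillage intensity (pesticide application → field size → organic matter → tillage intensity), so it is a common cause of both.
No stated relationship gives soil compaction a causal route to tillage intensity, so the correlation is explained by the shared upstream cause rather than a direct effect.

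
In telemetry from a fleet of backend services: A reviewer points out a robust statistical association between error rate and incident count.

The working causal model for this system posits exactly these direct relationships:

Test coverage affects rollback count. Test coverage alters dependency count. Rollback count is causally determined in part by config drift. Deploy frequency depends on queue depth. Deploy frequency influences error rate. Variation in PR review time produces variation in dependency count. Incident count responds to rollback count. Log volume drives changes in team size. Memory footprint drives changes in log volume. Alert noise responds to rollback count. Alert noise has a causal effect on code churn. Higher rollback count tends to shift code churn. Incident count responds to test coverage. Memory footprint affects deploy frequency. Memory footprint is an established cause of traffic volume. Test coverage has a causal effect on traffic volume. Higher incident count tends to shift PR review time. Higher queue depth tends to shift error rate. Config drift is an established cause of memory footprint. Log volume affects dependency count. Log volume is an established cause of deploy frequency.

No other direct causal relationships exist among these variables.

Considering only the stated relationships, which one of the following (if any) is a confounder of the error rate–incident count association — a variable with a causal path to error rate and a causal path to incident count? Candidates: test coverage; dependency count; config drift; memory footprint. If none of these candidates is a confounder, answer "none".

config drift

Config drift causes error rate (config drift → memory footprint → deploy frequency → error rate) and also causes incident count (config drift → rollback count → incident count); it is a common cause of both.
Each of the other candidates lacks a causal path to at least one of error rate and incident count, so they do not confound the relationship.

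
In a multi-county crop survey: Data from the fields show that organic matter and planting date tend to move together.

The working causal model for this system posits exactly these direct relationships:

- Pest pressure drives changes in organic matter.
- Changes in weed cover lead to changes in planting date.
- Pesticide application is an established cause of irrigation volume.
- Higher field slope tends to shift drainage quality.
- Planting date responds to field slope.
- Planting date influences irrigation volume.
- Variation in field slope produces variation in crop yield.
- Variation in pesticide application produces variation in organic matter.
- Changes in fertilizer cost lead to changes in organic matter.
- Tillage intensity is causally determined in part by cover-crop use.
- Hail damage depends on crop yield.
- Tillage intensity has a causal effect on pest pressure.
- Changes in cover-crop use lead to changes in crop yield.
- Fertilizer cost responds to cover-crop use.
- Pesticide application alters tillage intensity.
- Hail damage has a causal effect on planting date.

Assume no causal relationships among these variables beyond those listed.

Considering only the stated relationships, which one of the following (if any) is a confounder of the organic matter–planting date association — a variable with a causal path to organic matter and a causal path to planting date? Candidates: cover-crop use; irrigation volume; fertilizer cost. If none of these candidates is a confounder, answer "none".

cover-crop use

Cover-crop use causes organic matter (cover-crop use → fertilizer cost → organic matter) and also causes planting date (cover-crop use → crop yield → hail damage → planting date); it is a common cause of both.
Each of the other candidates lacks a causal path to at least one of organic matter and planting date, so they do not confound the relationship.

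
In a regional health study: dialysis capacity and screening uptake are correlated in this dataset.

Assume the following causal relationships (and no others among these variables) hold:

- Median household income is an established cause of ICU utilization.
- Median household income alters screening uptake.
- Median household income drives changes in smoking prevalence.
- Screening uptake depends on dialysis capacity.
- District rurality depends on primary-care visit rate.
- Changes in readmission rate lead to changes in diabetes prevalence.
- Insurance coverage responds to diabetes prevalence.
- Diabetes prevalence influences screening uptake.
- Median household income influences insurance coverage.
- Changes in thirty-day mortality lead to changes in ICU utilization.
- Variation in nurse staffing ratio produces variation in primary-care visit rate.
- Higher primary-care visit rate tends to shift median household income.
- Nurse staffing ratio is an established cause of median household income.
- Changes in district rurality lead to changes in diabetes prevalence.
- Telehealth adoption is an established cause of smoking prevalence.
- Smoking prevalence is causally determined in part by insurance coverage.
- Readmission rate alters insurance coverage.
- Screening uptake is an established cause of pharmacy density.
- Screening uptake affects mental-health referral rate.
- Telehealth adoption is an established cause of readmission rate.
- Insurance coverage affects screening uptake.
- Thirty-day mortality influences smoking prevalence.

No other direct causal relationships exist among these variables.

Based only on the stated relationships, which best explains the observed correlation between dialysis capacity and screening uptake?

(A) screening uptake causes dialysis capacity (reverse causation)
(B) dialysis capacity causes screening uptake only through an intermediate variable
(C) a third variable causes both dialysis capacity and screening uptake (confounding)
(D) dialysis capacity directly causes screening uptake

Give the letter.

There is a stated direct causal link dialysis capacity → screening uptake, and no variable causes both dialysis capacity and screening uptake, so the correlation reflects direct causation.

D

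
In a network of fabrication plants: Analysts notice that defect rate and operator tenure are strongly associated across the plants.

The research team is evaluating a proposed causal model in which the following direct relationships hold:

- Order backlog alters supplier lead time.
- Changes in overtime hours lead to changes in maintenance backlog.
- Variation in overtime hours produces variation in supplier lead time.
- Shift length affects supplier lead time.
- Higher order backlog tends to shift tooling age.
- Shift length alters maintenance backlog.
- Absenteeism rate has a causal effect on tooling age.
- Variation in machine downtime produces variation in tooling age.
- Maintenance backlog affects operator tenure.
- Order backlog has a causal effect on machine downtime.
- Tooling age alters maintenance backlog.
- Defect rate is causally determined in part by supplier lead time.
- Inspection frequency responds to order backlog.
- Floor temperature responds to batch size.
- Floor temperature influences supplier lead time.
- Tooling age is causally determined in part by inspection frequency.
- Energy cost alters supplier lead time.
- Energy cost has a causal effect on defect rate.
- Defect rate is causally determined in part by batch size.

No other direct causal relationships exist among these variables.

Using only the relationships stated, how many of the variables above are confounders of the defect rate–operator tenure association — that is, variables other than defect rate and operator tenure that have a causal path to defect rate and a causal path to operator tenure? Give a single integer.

3

The common causes are: order backlog (to defect rate via order backlog → supplier lead time → defect rate; to operator tenure via order backlog → tooling age → maintenance backlog → operator tenure); overtime hours (to defect rate via overtime hours → supplier lead time → defect rate; to operator tenure via overtime hours → maintenance backlog → operator tenure); shift length (to defect rate via shift length → supplier lead time → defect rate; to operator tenure via shift length → maintenance backlog → operator tenure).
Every other variable lacks a causal path to at least one of defect rate and operator tenure.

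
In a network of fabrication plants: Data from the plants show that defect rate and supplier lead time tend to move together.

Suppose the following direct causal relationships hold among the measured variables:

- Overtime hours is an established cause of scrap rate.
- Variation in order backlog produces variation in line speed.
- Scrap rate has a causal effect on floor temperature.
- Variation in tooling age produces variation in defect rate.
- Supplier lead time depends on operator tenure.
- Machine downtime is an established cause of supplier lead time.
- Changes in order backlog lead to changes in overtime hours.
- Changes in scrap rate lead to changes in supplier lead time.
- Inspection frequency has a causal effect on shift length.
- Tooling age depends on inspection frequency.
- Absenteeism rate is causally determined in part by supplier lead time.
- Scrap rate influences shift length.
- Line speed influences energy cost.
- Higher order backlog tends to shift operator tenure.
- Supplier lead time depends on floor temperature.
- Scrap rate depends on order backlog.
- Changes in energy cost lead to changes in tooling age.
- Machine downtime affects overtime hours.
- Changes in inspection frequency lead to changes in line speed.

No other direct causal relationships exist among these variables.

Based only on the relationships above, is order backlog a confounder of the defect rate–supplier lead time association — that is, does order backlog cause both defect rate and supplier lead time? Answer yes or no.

yes

Order backlog has a causal path to defect rate (order backlog → line speed → energy cost → tooling age → defect rate) and to supplier lead time (order backlog → operator tenure → supplier lead time), so it is a common cause of both — a confounder.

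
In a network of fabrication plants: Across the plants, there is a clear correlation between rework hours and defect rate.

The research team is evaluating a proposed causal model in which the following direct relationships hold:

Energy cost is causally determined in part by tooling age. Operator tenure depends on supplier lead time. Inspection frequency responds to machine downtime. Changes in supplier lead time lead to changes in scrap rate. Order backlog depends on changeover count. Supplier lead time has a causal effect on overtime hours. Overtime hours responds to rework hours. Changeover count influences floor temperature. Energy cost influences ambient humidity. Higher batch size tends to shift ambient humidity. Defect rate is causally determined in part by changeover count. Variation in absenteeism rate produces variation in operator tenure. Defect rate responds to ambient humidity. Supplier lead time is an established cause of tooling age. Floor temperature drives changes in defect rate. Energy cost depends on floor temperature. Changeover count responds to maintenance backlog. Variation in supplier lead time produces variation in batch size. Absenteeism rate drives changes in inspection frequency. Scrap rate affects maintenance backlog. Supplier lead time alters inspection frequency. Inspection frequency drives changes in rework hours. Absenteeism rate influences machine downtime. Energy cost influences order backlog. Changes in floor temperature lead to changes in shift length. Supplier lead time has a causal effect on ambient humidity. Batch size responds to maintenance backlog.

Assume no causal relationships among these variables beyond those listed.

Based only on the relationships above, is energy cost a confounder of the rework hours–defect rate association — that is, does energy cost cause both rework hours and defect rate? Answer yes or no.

Energy cost has no stated causal path to rework hours. A confounder must cause both variables, so energy cost does not qualify.

no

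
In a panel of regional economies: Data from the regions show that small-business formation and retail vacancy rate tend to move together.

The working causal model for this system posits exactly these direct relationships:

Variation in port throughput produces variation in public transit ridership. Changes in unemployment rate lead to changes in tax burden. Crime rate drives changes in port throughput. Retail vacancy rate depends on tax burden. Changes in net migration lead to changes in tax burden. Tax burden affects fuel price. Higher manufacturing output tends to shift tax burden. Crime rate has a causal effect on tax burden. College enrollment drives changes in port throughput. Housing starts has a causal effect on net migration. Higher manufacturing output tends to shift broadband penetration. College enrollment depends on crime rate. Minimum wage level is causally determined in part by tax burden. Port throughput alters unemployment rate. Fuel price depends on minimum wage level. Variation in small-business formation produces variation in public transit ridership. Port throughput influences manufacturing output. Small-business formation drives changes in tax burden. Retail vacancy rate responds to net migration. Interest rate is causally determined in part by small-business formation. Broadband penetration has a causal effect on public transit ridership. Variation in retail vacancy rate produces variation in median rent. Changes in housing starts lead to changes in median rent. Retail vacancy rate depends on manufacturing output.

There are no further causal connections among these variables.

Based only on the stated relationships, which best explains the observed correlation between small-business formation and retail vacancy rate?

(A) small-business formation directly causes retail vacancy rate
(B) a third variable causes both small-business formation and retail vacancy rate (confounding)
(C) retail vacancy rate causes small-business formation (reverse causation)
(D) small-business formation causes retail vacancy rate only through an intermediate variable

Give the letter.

Small-business formation reaches retail vacancy rate through small-business formation → tax burden → retail vacancy rate — an indirect causal chain with no direct small-business formation → retail vacancy rate link. No variable causes both small-business formation and retail vacancy rate, so confounding is ruled out; the effect is mediated.

D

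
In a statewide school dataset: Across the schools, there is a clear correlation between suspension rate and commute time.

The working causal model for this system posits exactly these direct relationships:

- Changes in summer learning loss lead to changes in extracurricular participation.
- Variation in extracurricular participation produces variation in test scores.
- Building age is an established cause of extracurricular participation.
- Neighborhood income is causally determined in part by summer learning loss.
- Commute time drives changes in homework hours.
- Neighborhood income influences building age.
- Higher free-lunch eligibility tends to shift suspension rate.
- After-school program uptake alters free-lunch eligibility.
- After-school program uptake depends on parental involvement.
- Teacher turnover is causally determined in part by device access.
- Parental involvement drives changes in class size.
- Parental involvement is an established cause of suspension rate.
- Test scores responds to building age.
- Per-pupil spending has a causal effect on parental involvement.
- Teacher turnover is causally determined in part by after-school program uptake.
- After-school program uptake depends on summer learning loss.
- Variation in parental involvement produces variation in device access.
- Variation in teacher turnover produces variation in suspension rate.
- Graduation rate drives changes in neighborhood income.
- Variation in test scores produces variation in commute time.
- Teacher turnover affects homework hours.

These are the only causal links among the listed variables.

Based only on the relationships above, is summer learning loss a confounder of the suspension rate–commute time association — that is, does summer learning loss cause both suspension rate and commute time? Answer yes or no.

yes

Summer learning loss has a causal path to suspension rate (summer learning loss → after-school program uptake → teacher turnover → suspension rate) and to commute time (summer learning loss → extracurricular participation → test scores → commute time), so it is a common cause of both — a confounder.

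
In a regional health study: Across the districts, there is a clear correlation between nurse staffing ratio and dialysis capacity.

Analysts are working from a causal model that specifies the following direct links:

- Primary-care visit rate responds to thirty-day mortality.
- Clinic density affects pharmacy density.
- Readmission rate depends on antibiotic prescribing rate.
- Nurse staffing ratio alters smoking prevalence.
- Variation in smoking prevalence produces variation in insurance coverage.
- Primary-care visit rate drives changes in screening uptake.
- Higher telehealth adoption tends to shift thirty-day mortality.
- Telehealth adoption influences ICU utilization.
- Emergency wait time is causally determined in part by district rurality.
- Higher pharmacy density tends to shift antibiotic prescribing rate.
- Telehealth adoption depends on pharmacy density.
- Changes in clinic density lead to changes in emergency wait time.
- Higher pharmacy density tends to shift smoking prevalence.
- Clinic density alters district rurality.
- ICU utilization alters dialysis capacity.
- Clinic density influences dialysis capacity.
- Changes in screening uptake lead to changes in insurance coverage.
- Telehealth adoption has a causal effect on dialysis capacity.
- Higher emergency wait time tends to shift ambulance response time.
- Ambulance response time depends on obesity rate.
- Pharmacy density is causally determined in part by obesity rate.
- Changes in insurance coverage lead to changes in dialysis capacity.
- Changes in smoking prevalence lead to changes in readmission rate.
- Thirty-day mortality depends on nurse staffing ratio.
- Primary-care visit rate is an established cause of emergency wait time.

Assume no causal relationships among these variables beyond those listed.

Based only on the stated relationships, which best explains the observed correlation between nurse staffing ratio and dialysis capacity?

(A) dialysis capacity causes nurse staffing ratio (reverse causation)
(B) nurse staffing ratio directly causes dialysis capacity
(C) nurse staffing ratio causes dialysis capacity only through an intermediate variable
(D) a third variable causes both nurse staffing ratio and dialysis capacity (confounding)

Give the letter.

C

Nurse staffing ratio reaches dialysis capacity through nurse staffing ratio → smoking prevalence → insurance coverage → dialysis capacity — an indirect causal chain with no direct nurse staffing ratio → dialysis capacity link. No variable causes both nurse staffing ratio and dialysis capacity, so confounding is ruled out; the effect is mediated.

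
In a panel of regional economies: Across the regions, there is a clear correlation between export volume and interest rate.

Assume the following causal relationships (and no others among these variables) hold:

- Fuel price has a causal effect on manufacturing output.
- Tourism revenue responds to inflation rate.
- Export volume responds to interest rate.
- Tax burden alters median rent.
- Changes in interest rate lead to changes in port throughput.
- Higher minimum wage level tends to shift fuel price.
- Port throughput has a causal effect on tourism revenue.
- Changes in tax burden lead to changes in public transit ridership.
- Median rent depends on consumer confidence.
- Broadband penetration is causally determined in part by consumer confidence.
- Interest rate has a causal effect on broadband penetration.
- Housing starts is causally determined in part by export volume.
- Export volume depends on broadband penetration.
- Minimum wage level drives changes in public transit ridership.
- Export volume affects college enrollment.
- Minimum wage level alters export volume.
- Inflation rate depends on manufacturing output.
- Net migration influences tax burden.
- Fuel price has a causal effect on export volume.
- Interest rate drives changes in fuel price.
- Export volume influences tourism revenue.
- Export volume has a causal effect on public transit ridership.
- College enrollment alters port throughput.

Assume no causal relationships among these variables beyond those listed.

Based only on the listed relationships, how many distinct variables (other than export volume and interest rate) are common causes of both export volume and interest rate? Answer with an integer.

No listed variable has a causal path to both export volume and interest rate, so there are no common causes.

0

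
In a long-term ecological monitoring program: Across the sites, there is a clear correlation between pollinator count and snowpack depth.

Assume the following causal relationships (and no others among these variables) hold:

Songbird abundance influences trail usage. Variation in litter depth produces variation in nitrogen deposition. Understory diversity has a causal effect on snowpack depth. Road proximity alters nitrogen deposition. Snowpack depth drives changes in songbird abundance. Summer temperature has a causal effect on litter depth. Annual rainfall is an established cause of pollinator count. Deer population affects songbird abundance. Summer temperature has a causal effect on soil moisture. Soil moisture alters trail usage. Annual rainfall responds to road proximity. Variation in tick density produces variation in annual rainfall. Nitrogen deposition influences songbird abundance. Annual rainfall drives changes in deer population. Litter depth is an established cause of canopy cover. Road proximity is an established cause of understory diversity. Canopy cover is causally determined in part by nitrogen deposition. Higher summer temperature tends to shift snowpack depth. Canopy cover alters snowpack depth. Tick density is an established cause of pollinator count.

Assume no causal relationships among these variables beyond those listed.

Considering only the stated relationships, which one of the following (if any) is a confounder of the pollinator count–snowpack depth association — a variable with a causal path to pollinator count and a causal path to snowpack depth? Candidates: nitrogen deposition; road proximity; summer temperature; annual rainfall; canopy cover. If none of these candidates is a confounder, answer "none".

road proximity

Road proximity causes pollinator count (road proximity → annual rainfall → pollinator count) and also causes snowpack depth (road proximity → understory diversity → snowpack depth); it is a common cause of both.
Each of the other candidates lacks a causal path to at least one of pollinator count and snowpack depth, so they do not confound the relationship.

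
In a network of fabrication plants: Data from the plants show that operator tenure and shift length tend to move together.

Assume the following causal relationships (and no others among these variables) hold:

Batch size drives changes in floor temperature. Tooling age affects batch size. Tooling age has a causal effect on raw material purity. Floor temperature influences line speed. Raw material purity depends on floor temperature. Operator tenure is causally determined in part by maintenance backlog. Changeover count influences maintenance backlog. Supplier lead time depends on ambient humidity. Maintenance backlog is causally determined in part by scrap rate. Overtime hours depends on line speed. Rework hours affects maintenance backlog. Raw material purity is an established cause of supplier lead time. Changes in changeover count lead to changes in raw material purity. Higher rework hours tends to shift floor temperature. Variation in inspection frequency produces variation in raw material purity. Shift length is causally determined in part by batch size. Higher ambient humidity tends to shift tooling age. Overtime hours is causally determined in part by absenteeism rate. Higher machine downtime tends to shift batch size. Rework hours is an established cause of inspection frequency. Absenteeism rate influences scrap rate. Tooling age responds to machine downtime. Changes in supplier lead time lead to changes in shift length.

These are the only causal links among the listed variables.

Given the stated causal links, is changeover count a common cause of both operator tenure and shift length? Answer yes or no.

Changeover count has a causal path to operator tenure (changeover count → maintenance backlog → operator tenure) and to shift length (changeover count → raw material purity → supplier lead time → shift length), so it is a common cause of both — a confounder.

yes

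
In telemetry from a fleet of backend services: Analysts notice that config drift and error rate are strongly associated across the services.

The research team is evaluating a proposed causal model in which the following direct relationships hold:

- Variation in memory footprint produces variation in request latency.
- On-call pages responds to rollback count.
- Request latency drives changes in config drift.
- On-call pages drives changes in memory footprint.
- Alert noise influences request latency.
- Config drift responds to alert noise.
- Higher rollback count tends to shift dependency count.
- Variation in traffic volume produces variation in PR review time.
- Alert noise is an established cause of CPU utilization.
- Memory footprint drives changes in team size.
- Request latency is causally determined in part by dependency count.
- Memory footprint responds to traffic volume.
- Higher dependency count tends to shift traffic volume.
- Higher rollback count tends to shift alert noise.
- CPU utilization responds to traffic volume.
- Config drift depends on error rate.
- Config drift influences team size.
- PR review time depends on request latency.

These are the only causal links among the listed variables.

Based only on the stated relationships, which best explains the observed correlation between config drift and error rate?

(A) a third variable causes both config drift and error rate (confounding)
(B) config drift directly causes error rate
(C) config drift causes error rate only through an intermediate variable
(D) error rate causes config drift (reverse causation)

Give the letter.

D

The stated link runs error rate → config drift; config drift has no causal path to error rate. No variable causes both, so confounding is ruled out. The correlation reflects reverse causation.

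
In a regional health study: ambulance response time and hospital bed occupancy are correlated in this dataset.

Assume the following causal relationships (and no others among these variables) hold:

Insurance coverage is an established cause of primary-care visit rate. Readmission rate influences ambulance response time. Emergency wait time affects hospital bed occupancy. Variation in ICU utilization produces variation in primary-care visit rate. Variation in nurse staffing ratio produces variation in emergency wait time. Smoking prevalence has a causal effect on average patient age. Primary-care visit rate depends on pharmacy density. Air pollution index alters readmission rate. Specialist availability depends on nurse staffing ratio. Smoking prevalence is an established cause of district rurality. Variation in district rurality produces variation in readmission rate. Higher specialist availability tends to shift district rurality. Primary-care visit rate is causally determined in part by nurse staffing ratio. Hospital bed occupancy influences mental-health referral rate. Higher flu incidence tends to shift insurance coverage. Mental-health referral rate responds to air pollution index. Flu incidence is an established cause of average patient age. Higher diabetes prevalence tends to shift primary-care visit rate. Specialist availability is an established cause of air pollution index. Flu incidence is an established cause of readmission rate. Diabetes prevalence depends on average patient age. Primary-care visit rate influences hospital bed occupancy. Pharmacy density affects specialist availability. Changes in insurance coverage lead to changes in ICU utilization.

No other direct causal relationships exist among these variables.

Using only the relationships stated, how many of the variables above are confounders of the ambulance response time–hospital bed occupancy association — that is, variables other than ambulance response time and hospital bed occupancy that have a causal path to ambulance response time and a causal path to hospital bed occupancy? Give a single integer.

The common causes are: flu incidence (to ambulance response time via flu incidence → readmission rate → ambulance response time; to hospital bed occupancy via flu incidence → insurance coverage → primary-care visit rate → hospital bed occupancy); nurse staffing ratio (to ambulance response time via nurse staffing ratio → specialist availability → district rurality → readmission rate → ambulance response time; to hospital bed occupancy via nurse staffing ratio → emergency wait time → hospital bed occupancy); pharmacy density (to ambulance response time via pharmacy density → specialist availability → district rurality → readmission rate → ambulance response time; to hospital bed occupancy via pharmacy density → primary-care visit rate → hospital bed occupancy); smoking prevalence (to ambulance response time via smoking prevalence → district rurality → readmission rate → ambulance response time; to hospital bed occupancy via smoking prevalence → average patient age → diabetes prevalence → primary-care visit rate → hospital bed occupancy).
Every other variable lacks a causal path to at least one of ambulance response time and hospital bed occupancy.

4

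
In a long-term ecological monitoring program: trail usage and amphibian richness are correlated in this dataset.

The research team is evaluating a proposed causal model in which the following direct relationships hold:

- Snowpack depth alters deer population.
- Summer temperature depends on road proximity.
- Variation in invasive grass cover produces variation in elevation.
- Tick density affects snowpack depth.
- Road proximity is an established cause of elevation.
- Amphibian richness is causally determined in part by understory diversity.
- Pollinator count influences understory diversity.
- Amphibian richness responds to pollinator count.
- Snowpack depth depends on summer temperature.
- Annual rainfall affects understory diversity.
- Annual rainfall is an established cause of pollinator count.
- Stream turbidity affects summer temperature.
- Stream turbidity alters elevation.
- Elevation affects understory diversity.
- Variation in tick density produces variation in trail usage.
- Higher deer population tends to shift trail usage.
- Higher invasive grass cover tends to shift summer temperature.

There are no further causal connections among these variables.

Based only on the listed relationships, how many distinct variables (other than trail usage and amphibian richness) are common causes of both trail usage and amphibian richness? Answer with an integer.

The common causes are: invasive grass cover (to trail usage via invasive grass cover → summer temperature → snowpack depth → deer population → trail usage; to amphibian richness via invasive grass cover → elevation → understory diversity → amphibian richness); road proximity (to trail usage via road proximity → summer temperature → snowpack depth → deer population → trail usage; to amphibian richness via road proximity → elevation → understory diversity → amphibian richness); stream turbidity (to trail usage via stream turbidity → summer temperature → snowpack depth → deer population → trail usage; to amphibian richness via stream turbidity → elevation → understory diversity → amphibian richness).
Every other variable lacks a causal path to at least one of trail usage and amphibian richness.

3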